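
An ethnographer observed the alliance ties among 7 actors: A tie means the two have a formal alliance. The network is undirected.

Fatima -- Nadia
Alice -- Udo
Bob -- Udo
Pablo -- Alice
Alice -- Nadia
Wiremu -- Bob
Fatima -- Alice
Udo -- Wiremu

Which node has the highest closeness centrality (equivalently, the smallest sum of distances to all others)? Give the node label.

Alice

Farness (sum of distances to all others) for each node — Alice:8, Bob:13, Fatima:12, Nadia:12, Pablo:13, Udo:9, Wiremu:13.
The smallest farness is 8, for Alice, so Alice has the highest closeness.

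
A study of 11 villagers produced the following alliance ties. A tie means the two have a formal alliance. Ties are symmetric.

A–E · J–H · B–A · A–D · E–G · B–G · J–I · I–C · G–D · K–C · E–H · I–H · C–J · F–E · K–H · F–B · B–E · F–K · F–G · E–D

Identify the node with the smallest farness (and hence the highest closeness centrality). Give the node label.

E

Farness (sum of distances to all others) for each node — A:22, B:19, C:24, D:22, E:15, F:18, G:19, H:16, I:22, J:22, K:19.
The smallest farness is 15, for E, so E has the highest closeness.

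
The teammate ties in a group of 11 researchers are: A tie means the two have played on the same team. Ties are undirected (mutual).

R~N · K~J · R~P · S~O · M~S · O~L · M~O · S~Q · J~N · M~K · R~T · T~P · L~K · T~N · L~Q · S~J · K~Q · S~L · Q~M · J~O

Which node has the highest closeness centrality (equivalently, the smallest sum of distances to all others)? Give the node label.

J

Farness (sum of distances to all others) for each node — J:17, K:20, L:24, M:24, N:20, O:20, P:34, Q:24, R:26, S:19, T:26.
The smallest farness is 17, for J, so J has the highest closeness.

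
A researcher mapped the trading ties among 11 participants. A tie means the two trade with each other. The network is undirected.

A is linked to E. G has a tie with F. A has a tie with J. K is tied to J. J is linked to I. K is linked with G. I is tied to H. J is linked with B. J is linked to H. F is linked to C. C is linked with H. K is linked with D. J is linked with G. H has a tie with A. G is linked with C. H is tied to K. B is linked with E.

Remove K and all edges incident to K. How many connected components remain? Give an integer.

Without K, the remaining ties split the others into: {D}; {A, B, C, E, F, G, H, I, J}.
That's 2 separate components.

2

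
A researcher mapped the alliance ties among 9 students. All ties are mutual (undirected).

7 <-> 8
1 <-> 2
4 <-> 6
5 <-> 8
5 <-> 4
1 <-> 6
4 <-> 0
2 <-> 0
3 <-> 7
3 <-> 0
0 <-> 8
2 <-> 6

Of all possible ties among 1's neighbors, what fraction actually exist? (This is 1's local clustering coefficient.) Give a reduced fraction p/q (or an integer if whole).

1's neighbors: 2 and 6 (k = 2).
Possible neighbor pairs: C(2,2) = 1. Edges among them: 2–6 → e = 1.
Clustering(1) = 1/1.

1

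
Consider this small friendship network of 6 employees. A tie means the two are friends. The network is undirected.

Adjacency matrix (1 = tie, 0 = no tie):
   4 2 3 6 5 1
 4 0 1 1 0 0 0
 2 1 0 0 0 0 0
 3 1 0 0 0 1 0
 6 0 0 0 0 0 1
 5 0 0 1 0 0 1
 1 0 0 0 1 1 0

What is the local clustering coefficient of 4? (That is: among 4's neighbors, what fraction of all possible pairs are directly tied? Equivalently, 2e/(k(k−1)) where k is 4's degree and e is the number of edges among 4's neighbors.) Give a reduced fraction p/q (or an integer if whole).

0

4's neighbors: 2 and 3 (k = 2).
Possible neighbor pairs: C(2,2) = 1. Edges among them: none → e = 0.
Clustering(4) = 0/1.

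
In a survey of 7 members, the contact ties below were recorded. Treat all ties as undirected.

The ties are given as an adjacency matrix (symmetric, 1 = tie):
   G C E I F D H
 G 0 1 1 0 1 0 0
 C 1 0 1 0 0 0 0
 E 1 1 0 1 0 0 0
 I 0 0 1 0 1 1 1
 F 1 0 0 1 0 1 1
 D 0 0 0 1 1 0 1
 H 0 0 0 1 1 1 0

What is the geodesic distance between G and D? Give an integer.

2

One shortest route is G – F – D, which uses 2 edges, and G and D are not directly tied, so nothing shorter exists. So d(G,D) = 2.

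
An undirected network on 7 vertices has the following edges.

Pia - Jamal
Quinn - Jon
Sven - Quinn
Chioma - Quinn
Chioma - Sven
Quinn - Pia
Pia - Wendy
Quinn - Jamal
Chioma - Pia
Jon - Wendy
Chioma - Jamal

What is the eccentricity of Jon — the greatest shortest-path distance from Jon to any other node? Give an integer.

2

Distances from Jon: Chioma:2, Jamal:2, Pia:2, Quinn:1, Sven:2, Wendy:1.
The largest is 2 (to Pia, Chioma, Jamal, and Sven), so the eccentricity of Jon is 2.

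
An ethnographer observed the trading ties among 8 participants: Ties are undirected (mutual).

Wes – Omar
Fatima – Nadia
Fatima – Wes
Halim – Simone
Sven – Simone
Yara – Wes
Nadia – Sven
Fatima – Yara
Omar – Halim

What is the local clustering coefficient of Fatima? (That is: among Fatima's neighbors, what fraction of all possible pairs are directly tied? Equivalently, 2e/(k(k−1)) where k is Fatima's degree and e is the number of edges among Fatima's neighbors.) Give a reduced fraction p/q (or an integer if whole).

1/3

Fatima's neighbors: Nadia, Wes, and Yara (k = 3).
Possible neighbor pairs: C(3,2) = 3. Edges among them: Wes–Yara → e = 1.
Clustering(Fatima) = 1/3.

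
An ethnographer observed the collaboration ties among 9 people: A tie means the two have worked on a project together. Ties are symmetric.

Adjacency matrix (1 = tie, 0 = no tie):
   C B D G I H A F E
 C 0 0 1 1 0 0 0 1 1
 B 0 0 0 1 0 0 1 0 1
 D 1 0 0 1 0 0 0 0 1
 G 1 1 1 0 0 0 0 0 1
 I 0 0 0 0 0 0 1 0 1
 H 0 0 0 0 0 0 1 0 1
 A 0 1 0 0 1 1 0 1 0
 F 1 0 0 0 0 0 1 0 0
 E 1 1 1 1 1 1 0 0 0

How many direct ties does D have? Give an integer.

3

D is directly tied to C, E, and G. That is 3 neighbors, so the degree of D is 3.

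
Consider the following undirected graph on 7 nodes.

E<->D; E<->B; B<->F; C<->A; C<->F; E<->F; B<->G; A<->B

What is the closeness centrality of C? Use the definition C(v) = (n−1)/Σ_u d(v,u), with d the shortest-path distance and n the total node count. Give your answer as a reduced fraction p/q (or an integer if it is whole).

1/2

Distances from C: A:1, B:2, D:3, E:2, F:1, G:3. Sum = 12.
n = 7, so closeness = 6/12 = 1/2.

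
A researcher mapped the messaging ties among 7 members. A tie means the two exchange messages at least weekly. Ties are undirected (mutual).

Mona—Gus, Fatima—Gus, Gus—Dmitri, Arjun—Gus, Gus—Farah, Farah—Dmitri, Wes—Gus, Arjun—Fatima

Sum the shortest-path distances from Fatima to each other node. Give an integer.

Distances from Fatima: Arjun:1, Dmitri:2, Farah:2, Gus:1, Mona:2, Wes:2.
Sum = 1 + 2 + 2 + 1 + 2 + 2 = 10.

10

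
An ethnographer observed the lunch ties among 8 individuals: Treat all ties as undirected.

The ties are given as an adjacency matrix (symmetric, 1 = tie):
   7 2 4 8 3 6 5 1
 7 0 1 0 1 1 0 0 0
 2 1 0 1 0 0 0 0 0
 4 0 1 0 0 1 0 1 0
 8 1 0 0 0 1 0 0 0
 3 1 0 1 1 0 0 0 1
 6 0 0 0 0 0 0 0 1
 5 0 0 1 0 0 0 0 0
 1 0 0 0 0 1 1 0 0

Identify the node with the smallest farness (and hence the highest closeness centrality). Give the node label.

Farness (sum of distances to all others) for each node — 1:14, 2:15, 3:10, 4:12, 5:18, 6:20, 7:13, 8:14.
The smallest farness is 10, for 3, so 3 has the highest closeness.

3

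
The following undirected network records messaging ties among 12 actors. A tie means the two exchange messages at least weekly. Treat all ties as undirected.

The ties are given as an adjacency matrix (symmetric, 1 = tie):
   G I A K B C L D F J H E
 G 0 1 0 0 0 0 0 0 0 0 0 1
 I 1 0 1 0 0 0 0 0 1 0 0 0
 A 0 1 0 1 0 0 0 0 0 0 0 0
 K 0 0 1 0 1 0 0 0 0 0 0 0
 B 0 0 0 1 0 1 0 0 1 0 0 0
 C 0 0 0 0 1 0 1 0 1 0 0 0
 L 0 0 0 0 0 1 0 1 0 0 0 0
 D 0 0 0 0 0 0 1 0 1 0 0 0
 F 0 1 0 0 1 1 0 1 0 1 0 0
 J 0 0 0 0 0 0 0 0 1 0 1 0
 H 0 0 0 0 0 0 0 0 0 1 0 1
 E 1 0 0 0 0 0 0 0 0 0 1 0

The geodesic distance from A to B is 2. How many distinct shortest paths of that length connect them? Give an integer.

The shortest distance is 2, and the only length-2 path is A–K–B. So there is exactly 1 shortest path.

1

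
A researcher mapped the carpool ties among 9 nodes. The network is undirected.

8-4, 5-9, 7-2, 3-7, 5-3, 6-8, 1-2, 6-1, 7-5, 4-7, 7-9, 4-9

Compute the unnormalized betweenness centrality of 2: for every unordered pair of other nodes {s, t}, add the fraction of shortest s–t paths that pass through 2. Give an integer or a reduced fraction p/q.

35/6

Pairs whose geodesics pass through 2 — 7–1: 1; 7–6: 1/2; 1–4: 1/2; 1–9: 1; 1–5: 1; 1–3: 1; 6–5: 1/3; 6–3: 1/2.
All other pairs contribute 0.
Summing the contributions gives betweenness(2) = 35/6.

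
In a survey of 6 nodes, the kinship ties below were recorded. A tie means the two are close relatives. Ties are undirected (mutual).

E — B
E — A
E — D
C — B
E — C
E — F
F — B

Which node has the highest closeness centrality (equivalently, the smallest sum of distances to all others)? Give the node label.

Farness (sum of distances to all others) for each node — A:9, B:7, C:8, D:9, E:5, F:8.
The smallest farness is 5, for E, so E has the highest closeness.

E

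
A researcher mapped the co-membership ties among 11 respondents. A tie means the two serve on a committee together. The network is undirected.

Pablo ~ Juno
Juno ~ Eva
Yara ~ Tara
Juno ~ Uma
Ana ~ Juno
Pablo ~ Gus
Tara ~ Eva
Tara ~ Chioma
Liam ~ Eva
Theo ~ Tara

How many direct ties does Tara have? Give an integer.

4

Tara is directly tied to Chioma, Eva, Theo, and Yara. That is 4 neighbors, so the degree of Tara is 4.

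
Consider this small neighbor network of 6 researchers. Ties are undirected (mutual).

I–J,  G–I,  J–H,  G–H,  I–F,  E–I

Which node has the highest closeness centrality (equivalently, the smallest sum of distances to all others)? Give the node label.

Farness (sum of distances to all others) for each node — E:10, F:10, G:8, H:10, I:6, J:8.
The smallest farness is 6, for I, so I has the highest closeness.

I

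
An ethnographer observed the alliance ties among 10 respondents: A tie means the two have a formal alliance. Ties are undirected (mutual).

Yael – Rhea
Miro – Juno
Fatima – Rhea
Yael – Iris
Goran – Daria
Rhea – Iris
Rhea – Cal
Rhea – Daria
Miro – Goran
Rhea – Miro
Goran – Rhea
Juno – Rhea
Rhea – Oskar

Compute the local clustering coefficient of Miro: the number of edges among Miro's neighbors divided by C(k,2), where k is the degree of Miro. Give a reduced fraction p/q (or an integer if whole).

Miro's neighbors: Goran, Juno, and Rhea (k = 3).
Possible neighbor pairs: C(3,2) = 3. Edges among them: Goran–Rhea, Juno–Rhea → e = 2.
Clustering(Miro) = 2/3.

2/3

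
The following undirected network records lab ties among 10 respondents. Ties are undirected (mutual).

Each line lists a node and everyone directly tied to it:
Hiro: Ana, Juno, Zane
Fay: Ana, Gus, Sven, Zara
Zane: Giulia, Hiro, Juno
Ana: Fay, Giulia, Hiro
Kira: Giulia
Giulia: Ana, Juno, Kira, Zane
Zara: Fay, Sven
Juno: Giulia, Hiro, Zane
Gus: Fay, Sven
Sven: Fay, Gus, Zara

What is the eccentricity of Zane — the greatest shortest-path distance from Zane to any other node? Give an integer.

Distances from Zane: Ana:2, Fay:3, Giulia:1, Gus:4, Hiro:1, Juno:1, Kira:2, Sven:4, Zara:4.
The largest is 4 (to Zara, Sven, and Gus), so the eccentricity of Zane is 4.

4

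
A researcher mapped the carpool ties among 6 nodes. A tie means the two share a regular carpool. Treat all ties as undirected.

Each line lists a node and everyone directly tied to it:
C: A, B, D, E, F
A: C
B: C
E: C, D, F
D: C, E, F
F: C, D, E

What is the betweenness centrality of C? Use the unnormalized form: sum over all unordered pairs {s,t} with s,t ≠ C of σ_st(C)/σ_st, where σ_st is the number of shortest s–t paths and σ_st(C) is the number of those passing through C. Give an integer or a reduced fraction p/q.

Pairs whose geodesics pass through C — D–A: 1; D–B: 1; E–A: 1; E–B: 1; A–F: 1; A–B: 1; F–B: 1.
All other pairs contribute 0.
Summing the contributions gives betweenness(C) = 7.

7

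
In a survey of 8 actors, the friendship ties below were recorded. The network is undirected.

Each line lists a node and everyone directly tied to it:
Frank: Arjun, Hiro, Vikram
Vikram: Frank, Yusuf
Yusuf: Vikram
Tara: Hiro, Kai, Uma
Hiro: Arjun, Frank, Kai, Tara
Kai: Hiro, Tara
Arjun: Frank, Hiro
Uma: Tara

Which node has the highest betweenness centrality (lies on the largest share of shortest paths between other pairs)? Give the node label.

Hiro

Unnormalized betweenness of each node: Arjun:0, Frank:10, Hiro:12, Kai:0, Tara:6, Uma:0, Vikram:6, Yusuf:0.
Hiro has the largest value, 12, making it the main broker — the node through which the most shortest paths run.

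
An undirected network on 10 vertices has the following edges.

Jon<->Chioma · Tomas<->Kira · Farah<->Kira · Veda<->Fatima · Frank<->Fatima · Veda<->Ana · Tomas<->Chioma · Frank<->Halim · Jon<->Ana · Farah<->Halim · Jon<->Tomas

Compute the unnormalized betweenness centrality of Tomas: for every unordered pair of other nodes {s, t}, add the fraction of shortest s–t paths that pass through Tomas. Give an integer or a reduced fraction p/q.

19/2

Pairs whose geodesics pass through Tomas — Frank–Chioma: 1/2; Halim–Chioma: 1; Halim–Jon: 1; Farah–Chioma: 1; Farah–Jon: 1; Farah–Ana: 1; Kira–Chioma: 1; Kira–Jon: 1; Kira–Ana: 1; Kira–Veda: 1.
All other pairs contribute 0.
Summing the contributions gives betweenness(Tomas) = 19/2.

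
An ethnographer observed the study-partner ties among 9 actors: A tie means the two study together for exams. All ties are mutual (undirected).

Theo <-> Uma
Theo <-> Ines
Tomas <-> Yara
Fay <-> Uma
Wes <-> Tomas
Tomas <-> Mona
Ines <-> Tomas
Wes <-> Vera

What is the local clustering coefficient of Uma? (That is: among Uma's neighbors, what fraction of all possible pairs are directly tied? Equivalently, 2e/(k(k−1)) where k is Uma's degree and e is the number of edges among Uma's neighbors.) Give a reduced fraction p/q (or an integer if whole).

Uma's neighbors: Fay and Theo (k = 2).
Possible neighbor pairs: C(2,2) = 1. Edges among them: none → e = 0.
Clustering(Uma) = 0/1.

0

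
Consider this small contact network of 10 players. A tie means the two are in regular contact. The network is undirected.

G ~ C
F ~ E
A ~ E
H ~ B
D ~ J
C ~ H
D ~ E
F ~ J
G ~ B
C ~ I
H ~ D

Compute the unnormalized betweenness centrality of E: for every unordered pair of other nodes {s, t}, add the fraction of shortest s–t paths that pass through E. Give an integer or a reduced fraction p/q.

Pairs whose geodesics pass through E — J–A: 2/2; A–D: 1; A–F: 1; A–H: 1; A–C: 1; A–I: 1; A–G: 2/2; A–B: 1; D–F: 1/2; F–H: 1/2; F–C: 1/2; F–I: 1/2; F–G: 2/4; F–B: 1/2.
All other pairs contribute 0.
Summing the contributions gives betweenness(E) = 11.

11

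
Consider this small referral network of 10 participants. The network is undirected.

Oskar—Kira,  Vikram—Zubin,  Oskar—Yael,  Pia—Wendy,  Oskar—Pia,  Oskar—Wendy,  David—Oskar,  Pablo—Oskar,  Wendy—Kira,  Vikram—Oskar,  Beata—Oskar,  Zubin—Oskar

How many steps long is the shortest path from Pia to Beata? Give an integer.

One shortest route is Pia – Oskar – Beata, which uses 2 edges, and Pia and Beata are not directly tied, so nothing shorter exists. So d(Pia,Beata) = 2.

2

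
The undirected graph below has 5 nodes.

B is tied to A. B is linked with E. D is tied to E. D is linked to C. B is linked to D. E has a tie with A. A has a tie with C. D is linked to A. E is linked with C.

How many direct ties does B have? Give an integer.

B is directly tied to A, D, and E. That is 3 neighbors, so the degree of B is 3.

3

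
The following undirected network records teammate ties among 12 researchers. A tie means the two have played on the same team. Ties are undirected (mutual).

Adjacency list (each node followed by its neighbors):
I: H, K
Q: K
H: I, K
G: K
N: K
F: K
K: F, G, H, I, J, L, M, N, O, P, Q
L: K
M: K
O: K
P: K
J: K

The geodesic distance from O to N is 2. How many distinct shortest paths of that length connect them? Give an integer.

1

The shortest distance is 2, and the only length-2 path is O–K–N. So there is exactly 1 shortest path.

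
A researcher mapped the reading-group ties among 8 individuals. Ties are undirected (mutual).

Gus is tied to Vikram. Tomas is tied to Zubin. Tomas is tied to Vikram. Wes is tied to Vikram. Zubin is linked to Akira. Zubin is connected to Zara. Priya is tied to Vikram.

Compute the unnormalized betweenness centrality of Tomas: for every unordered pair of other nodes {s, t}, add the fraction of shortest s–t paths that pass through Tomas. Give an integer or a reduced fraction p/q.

12

Pairs whose geodesics pass through Tomas — Vikram–Zara: 1; Vikram–Akira: 1; Vikram–Zubin: 1; Zara–Gus: 1; Zara–Wes: 1; Zara–Priya: 1; Gus–Akira: 1; Gus–Zubin: 1; Wes–Akira: 1; Wes–Zubin: 1; Akira–Priya: 1; Zubin–Priya: 1.
All other pairs contribute 0.
Summing the contributions gives betweenness(Tomas) = 12.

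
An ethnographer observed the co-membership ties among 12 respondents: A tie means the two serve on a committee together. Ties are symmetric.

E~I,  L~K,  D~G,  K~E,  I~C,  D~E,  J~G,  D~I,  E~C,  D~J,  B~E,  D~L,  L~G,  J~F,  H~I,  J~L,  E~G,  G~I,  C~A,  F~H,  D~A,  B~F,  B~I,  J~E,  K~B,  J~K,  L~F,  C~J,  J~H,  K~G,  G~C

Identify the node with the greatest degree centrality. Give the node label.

Degrees — A:2, B:4, C:5, D:6, E:7, F:4, G:7, H:3, I:6, J:8, K:5, L:5.
The maximum is 8, attained only by J.

J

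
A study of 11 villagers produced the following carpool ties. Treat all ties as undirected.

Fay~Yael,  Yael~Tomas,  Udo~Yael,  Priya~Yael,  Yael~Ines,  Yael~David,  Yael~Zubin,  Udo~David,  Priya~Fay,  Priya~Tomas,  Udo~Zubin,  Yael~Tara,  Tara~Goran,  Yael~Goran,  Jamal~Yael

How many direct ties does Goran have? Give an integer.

Goran is directly tied to Tara and Yael. That is 2 neighbors, so the degree of Goran is 2.

2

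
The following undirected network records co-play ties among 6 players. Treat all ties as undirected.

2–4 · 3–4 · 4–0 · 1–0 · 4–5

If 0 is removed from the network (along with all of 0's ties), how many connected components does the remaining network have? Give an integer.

2

Without 0, the remaining ties split the others into: {2, 3, 4, 5}; {1}.
That's 2 separate components.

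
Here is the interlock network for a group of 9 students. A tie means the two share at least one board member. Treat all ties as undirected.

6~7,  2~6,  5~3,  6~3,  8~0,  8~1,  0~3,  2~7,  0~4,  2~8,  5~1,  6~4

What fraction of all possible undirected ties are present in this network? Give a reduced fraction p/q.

There are 12 edges and 9 nodes, so the maximum possible is C(9,2) = 36.
Density = 12/36 = 1/3.

1/3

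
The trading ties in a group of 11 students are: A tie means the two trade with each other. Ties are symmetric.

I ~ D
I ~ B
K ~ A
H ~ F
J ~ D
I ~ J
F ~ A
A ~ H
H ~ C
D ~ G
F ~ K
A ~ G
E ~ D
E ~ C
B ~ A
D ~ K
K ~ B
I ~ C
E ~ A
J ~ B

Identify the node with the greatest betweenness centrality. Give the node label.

A

Unnormalized betweenness of each node: A:137/12, B:29/6, C:37/12, D:89/12, E:5/2, F:5/6, G:1/2, H:7/3, I:49/12, J:1/3, K:11/3.
A has the largest value, 137/12, making it the main broker — the node through which the most shortest paths run.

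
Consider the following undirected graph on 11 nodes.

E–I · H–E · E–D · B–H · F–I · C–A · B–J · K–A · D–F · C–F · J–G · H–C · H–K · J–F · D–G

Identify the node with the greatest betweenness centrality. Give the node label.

H

Unnormalized betweenness of each node: A:1, B:13/4, C:17/2, D:31/6, E:20/3, F:12, G:13/12, H:157/12, I:3/4, J:6, K:3/2.
H has the largest value, 157/12, making it the main broker — the node through which the most shortest paths run.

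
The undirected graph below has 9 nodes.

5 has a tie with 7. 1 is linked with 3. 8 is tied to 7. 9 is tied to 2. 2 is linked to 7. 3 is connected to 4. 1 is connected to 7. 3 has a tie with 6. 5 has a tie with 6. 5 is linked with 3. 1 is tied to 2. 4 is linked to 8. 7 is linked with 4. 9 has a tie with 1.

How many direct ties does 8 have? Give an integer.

2

8 is directly tied to 4 and 7. That is 2 neighbors, so the degree of 8 is 2.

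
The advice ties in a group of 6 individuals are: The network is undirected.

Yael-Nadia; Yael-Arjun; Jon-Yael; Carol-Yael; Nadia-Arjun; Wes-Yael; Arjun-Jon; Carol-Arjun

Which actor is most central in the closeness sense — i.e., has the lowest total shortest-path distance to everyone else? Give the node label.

Yael

Farness (sum of distances to all others) for each node — Arjun:6, Carol:8, Jon:8, Nadia:8, Wes:9, Yael:5.
The smallest farness is 5, for Yael, so Yael has the highest closeness.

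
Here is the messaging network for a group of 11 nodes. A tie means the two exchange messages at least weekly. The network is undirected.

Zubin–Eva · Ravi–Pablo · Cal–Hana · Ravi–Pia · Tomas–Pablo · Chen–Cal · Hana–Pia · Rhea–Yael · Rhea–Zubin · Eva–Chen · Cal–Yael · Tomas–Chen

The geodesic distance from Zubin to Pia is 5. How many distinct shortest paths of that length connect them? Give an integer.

The shortest distance is 5. The length-5 paths are: Zubin–Rhea–Yael–Cal–Hana–Pia; Zubin–Eva–Chen–Cal–Hana–Pia.
That gives 2 distinct shortest paths.

2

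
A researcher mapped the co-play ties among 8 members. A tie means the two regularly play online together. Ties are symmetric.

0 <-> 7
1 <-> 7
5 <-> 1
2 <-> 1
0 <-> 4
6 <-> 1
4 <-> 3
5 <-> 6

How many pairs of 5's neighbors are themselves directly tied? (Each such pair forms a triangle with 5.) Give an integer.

5's neighbors: 1 and 6.
Neighbor pairs that are themselves tied: 5–1–6. Each forms one triangle with 5, for 1 in total.

1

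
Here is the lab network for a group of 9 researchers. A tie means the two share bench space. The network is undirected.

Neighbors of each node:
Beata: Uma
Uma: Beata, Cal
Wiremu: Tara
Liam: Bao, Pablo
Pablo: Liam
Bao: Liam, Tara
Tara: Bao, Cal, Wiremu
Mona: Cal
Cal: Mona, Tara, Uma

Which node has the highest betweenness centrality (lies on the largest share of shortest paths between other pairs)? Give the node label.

Unnormalized betweenness of each node: Bao:12, Beata:0, Cal:17, Liam:7, Mona:0, Pablo:0, Tara:19, Uma:7, Wiremu:0.
Tara has the largest value, 19, making it the main broker — the node through which the most shortest paths run.

Tara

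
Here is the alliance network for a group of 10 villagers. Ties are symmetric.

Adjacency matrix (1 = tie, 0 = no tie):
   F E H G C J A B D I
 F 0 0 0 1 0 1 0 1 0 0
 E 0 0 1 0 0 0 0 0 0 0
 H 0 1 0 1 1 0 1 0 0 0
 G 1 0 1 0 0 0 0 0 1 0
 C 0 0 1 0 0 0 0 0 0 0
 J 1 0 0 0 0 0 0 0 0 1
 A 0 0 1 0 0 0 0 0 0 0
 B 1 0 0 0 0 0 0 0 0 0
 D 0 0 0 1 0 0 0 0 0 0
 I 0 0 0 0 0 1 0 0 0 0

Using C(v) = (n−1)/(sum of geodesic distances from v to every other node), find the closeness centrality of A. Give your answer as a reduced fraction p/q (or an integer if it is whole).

9/26

Distances from A: B:4, C:2, D:3, E:2, F:3, G:2, H:1, I:5, J:4. Sum = 26.
n = 10, so closeness = 9/26.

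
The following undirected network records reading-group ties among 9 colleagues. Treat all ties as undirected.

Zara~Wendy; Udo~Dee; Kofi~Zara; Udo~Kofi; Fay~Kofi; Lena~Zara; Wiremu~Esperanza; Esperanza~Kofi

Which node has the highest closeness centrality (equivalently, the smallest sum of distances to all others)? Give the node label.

Farness (sum of distances to all others) for each node — Dee:24, Esperanza:17, Fay:19, Kofi:12, Lena:22, Udo:17, Wendy:22, Wiremu:24, Zara:15.
The smallest farness is 12, for Kofi, so Kofi has the highest closeness.

Kofi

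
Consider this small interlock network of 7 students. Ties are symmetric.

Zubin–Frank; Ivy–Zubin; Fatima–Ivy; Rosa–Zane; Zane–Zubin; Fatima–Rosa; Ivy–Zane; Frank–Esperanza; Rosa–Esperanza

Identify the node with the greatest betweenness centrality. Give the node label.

Rosa

Unnormalized betweenness of each node: Esperanza:3/2, Fatima:5/6, Frank:4/3, Ivy:2, Rosa:11/3, Zane:11/6, Zubin:17/6.
Rosa has the largest value, 11/3, making it the main broker — the node through which the most shortest paths run.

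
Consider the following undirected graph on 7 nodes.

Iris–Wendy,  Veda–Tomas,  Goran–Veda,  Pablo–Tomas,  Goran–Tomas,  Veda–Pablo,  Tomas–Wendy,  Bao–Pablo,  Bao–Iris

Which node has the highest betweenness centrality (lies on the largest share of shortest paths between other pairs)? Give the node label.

Tomas

Unnormalized betweenness of each node: Bao:3/2, Goran:0, Iris:1, Pablo:7/2, Tomas:11/2, Veda:1, Wendy:5/2.
Tomas has the largest value, 11/2, making it the main broker — the node through which the most shortest paths run.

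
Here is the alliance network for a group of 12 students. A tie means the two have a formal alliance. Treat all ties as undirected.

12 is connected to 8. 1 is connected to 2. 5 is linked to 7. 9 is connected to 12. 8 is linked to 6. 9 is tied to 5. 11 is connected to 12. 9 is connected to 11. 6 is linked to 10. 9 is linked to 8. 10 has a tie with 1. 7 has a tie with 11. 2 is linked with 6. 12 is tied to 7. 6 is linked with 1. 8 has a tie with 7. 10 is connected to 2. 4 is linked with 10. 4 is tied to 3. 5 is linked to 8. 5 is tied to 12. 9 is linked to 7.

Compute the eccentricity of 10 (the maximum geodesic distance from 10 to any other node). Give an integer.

4

Distances from 10: 1:1, 2:1, 3:2, 4:1, 5:3, 6:1, 7:3, 8:2, 9:3, 11:4, 12:3.
The largest is 4 (to 11), so the eccentricity of 10 is 4.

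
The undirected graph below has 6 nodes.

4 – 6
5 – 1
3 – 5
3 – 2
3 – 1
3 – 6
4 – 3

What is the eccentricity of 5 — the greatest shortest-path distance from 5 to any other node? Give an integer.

Distances from 5: 1:1, 2:2, 3:1, 4:2, 6:2.
The largest is 2 (to 4, 2, and 6), so the eccentricity of 5 is 2.

2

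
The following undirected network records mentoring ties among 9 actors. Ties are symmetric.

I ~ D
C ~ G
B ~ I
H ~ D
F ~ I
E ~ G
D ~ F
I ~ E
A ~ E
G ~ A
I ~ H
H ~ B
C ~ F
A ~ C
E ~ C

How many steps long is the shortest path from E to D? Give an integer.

One shortest route is E – I – D, which uses 2 edges, and E and D are not directly tied, so nothing shorter exists. So d(E,D) = 2.

2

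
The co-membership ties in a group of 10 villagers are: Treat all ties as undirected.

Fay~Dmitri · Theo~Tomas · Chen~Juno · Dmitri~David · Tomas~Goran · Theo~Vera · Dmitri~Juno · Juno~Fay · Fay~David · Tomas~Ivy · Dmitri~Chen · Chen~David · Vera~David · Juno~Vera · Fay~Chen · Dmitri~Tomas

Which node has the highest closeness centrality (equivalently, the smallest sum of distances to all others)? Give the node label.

Dmitri

Farness (sum of distances to all others) for each node — Chen:17, David:16, Dmitri:13, Fay:17, Goran:22, Ivy:22, Juno:16, Theo:18, Tomas:14, Vera:17.
The smallest farness is 13, for Dmitri, so Dmitri has the highest closeness.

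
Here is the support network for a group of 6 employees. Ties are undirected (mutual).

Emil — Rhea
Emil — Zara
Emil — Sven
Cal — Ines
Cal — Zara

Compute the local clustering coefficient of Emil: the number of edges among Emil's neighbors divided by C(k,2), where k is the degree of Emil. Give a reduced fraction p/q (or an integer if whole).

Emil's neighbors: Rhea, Sven, and Zara (k = 3).
Possible neighbor pairs: C(3,2) = 3. Edges among them: none → e = 0.
Clustering(Emil) = 0/3 = 0.

0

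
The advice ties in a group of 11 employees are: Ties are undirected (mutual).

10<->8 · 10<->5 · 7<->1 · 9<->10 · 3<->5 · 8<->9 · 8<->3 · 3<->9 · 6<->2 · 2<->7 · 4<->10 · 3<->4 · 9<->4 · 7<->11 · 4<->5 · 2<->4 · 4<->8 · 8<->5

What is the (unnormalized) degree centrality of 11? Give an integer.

1

11 is directly tied to 7. That is 1 neighbor, so the degree of 11 is 1.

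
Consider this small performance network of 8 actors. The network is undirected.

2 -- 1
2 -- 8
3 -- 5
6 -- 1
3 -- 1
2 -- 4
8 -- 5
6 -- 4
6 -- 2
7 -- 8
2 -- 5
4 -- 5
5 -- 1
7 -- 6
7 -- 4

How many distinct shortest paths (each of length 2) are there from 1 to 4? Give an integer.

The shortest distance is 2. The length-2 paths are: 1–5–4; 1–6–4; 1–2–4.
That gives 3 distinct shortest paths.

3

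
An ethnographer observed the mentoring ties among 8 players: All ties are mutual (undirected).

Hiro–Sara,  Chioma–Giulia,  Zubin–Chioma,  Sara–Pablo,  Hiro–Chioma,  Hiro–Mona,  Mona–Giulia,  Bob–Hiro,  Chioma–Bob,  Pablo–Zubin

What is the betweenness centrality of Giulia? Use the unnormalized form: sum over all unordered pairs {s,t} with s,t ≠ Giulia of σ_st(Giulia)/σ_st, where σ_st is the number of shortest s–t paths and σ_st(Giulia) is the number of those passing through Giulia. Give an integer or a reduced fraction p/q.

Pairs whose geodesics pass through Giulia — Zubin–Mona: 1/2; Mona–Chioma: 1/2.
All other pairs contribute 0.
Summing the contributions gives betweenness(Giulia) = 1.

1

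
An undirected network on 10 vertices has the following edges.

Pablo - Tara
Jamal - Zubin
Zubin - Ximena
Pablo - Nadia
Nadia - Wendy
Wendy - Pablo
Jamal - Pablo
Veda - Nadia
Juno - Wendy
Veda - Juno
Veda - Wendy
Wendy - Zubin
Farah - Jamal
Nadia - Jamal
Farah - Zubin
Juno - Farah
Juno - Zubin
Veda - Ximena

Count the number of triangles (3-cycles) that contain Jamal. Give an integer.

Jamal's neighbors: Farah, Nadia, Pablo, and Zubin.
Neighbor pairs that are themselves tied: Jamal–Farah–Zubin; Jamal–Nadia–Pablo. Each forms one triangle with Jamal, for 2 in total.

2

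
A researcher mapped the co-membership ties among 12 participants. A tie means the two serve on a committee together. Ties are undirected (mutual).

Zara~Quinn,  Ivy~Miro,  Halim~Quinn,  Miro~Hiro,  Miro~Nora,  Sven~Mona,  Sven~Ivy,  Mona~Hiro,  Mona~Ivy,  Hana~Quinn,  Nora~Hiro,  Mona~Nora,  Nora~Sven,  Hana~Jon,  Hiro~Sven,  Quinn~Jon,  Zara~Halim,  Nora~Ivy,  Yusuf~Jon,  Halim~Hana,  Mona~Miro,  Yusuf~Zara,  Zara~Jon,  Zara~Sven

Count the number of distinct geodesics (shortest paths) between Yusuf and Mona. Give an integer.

1

The shortest distance is 3, and the only length-3 path is Yusuf–Zara–Sven–Mona. So there is exactly 1 shortest path.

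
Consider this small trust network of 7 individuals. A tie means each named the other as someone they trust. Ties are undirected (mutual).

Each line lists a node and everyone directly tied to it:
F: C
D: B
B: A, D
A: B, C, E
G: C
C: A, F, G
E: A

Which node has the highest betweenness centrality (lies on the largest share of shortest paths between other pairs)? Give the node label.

A

Unnormalized betweenness of each node: A:11, B:5, C:9, D:0, E:0, F:0, G:0.
A has the largest value, 11, making it the main broker — the node through which the most shortest paths run.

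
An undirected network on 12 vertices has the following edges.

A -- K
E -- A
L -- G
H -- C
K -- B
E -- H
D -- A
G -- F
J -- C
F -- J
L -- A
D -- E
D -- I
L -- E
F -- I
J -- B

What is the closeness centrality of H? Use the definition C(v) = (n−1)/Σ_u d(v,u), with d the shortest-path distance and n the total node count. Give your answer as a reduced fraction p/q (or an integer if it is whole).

Distances from H: A:2, B:3, C:1, D:2, E:1, F:3, G:3, I:3, J:2, K:3, L:2. Sum = 25.
n = 12, so closeness = 11/25.

11/25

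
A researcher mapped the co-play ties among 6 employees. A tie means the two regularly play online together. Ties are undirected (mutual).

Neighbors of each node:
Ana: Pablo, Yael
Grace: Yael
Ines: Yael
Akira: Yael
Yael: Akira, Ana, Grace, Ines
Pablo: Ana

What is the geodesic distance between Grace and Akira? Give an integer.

One shortest route is Grace – Yael – Akira, which uses 2 edges, and Grace and Akira are not directly tied, so nothing shorter exists. So d(Grace,Akira) = 2.

2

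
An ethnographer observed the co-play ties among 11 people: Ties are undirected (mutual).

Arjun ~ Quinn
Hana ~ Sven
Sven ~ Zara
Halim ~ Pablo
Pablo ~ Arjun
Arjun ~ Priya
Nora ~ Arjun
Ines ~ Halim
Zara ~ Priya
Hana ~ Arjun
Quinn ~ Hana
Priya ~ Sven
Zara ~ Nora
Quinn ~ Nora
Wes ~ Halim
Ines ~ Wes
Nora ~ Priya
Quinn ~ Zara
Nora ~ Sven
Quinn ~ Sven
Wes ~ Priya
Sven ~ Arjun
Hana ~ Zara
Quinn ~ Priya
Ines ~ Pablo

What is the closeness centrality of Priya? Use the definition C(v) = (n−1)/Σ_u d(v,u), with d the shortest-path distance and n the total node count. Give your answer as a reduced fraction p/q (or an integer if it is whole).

Distances from Priya: Arjun:1, Halim:2, Hana:2, Ines:2, Nora:1, Pablo:2, Quinn:1, Sven:1, Wes:1, Zara:1. Sum = 14.
n = 11, so closeness = 10/14 = 5/7.

5/7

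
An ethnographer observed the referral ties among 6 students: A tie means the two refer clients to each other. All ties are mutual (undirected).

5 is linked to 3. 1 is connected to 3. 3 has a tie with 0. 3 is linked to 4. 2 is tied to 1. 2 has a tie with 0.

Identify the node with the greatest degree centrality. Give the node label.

3

Degrees — 0:2, 1:2, 2:2, 3:4, 4:1, 5:1.
The maximum is 4, attained only by 3.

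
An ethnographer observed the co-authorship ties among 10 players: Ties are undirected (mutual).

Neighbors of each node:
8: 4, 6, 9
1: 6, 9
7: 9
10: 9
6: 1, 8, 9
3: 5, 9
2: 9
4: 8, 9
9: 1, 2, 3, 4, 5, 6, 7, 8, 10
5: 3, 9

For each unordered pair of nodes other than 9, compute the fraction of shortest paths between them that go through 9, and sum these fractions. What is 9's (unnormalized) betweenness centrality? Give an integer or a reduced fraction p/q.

Pairs whose geodesics pass through 9 — 10–6: 1; 10–8: 1; 10–5: 1; 10–7: 1; 10–4: 1; 10–1: 1; 10–3: 1; 10–2: 1; 6–5: 1; 6–7: 1; 6–4: 1/2; 6–3: 1; 6–2: 1; 8–5: 1 … (+18 more pairs).
All other pairs contribute 0.
Summing the contributions gives betweenness(9) = 31.

31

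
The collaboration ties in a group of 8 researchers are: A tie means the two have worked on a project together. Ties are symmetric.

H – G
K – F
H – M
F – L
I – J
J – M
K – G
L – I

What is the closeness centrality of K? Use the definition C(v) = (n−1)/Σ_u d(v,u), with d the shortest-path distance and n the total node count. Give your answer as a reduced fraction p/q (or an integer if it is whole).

Distances from K: F:1, G:1, H:2, I:3, J:4, L:2, M:3. Sum = 16.
n = 8, so closeness = 7/16.

7/16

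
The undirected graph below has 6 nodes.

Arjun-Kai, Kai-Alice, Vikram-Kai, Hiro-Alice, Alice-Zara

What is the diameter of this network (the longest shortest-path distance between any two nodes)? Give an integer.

Eccentricity of each node (its greatest distance to any other): Alice:2, Arjun:3, Hiro:3, Kai:2, Vikram:3, Zara:3.
The maximum eccentricity is 3, realized for instance by the pair Arjun–Zara via Arjun – Kai – Alice – Zara. So the diameter is 3.

3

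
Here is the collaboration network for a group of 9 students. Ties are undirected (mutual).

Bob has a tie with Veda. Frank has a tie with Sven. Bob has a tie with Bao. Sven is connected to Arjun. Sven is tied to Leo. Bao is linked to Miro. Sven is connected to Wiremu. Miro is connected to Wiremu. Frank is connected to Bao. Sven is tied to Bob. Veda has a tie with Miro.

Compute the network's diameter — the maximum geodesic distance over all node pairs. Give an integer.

3

Eccentricity of each node (its greatest distance to any other): Arjun:3, Bao:3, Bob:2, Frank:3, Leo:3, Miro:3, Sven:2, Veda:3, Wiremu:2.
The maximum eccentricity is 3, realized for instance by the pair Bao–Arjun via Bao – Frank – Sven – Arjun. So the diameter is 3.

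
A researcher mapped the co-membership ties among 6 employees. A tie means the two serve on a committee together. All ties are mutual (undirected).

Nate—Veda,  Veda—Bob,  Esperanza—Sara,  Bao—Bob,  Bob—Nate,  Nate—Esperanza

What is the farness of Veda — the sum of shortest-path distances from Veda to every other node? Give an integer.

9

Distances from Veda: Bao:2, Bob:1, Esperanza:2, Nate:1, Sara:3.
Sum = 2 + 1 + 2 + 1 + 3 = 9.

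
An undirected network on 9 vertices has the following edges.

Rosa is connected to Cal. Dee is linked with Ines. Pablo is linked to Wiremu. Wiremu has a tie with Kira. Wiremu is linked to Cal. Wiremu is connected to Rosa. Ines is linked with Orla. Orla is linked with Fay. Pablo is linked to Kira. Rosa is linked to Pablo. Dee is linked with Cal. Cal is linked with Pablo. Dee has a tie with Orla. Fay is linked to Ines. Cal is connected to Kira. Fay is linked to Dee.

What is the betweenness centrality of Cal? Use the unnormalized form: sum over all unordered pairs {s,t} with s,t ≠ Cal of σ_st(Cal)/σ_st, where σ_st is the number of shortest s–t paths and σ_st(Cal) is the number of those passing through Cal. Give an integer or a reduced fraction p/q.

Pairs whose geodesics pass through Cal — Orla–Kira: 1; Orla–Wiremu: 1; Orla–Pablo: 1; Orla–Rosa: 1; Fay–Kira: 1; Fay–Wiremu: 1; Fay–Pablo: 1; Fay–Rosa: 1; Ines–Kira: 1; Ines–Wiremu: 1; Ines–Pablo: 1; Ines–Rosa: 1; Dee–Kira: 1; Dee–Wiremu: 1 … (+3 more pairs).
All other pairs contribute 0.
Summing the contributions gives betweenness(Cal) = 49/3.

49/3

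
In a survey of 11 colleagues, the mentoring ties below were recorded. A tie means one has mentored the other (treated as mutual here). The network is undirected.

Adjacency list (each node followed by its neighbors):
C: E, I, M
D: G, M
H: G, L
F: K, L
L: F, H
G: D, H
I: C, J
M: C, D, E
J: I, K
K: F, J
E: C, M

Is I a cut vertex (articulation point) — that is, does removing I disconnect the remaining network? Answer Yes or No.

No

Even without I, every remaining node can still reach every other (the residual graph is connected), so I is not a cut vertex.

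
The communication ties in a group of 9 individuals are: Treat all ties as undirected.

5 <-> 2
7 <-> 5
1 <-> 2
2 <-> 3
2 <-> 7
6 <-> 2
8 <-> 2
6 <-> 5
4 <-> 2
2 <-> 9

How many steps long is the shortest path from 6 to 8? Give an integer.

2

One shortest route is 6 – 2 – 8, which uses 2 edges, and 6 and 8 are not directly tied, so nothing shorter exists. So d(6,8) = 2.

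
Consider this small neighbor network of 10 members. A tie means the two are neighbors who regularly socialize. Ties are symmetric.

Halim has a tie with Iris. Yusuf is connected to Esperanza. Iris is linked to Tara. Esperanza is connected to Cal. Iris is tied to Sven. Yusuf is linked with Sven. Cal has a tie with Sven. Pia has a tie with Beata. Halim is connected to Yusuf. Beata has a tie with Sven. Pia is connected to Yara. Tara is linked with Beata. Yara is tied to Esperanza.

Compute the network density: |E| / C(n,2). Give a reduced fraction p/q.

13/45

There are 13 edges and 10 nodes, so the maximum possible is C(10,2) = 45.
Density = 13/45.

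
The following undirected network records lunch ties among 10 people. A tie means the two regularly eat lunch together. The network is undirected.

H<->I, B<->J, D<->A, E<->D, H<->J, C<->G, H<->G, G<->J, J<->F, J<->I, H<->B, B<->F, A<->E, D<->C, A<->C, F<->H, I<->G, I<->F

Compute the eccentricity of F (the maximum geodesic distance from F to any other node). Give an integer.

5

Distances from F: A:4, B:1, C:3, D:4, E:5, G:2, H:1, I:1, J:1.
The largest is 5 (to E), so the eccentricity of F is 5.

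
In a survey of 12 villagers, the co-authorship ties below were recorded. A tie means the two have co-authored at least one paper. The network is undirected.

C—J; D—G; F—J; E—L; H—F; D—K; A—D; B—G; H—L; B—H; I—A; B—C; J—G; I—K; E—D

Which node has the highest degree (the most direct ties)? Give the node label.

D

Degrees — A:2, B:3, C:2, D:4, E:2, F:2, G:3, H:3, I:2, J:3, K:2, L:2.
The maximum is 4, attained only by D.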